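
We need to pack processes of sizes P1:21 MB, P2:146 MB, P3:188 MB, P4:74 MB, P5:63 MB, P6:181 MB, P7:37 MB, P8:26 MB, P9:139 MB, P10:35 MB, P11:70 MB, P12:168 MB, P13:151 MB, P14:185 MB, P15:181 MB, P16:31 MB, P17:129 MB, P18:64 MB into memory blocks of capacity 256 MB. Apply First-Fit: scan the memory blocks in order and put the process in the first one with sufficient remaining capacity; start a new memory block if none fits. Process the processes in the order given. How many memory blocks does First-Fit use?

9 memory blocks

P1 (21 MB) → memory block 1 (remaining 235 MB)
P2 (146 MB) → memory block 1 (remaining 89 MB)
P3 (188 MB) → memory block 2 (remaining 68 MB)
P4 (74 MB) → memory block 1 (remaining 15 MB)
P5 (63 MB) → memory block 2 (remaining 5 MB)
P6 (181 MB) → memory block 3 (remaining 75 MB)
P7 (37 MB) → memory block 3 (remaining 38 MB)
P8 (26 MB) → memory block 3 (remaining 12 MB)
P9 (139 MB) → memory block 4 (remaining 117 MB)
P10 (35 MB) → memory block 4 (remaining 82 MB)
P11 (70 MB) → memory block 4 (remaining 12 MB)
P12 (168 MB) → memory block 5 (remaining 88 MB)
P13 (151 MB) → memory block 6 (remaining 105 MB)
P14 (185 MB) → memory block 7 (remaining 71 MB)
P15 (181 MB) → memory block 8 (remaining 75 MB)
P16 (31 MB) → memory block 5 (remaining 57 MB)
P17 (129 MB) → memory block 9 (remaining 127 MB)
P18 (64 MB) → memory block 6 (remaining 41 MB)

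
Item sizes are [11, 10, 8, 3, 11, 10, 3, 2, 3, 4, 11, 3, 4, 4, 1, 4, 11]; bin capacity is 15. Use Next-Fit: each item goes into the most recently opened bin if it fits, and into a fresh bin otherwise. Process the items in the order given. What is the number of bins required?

9 bins

11 → bin 1 (remaining 4)
10 → bin 2 (remaining 5)
8 → bin 3 (remaining 7)
3 → bin 3 (remaining 4)
11 → bin 4 (remaining 4)
10 → bin 5 (remaining 5)
3 → bin 5 (remaining 2)
2 → bin 5 (remaining 0)
3 → bin 6 (remaining 12)
4 → bin 6 (remaining 8)
11 → bin 7 (remaining 4)
3 → bin 7 (remaining 1)
4 → bin 8 (remaining 11)
4 → bin 8 (remaining 7)
1 → bin 8 (remaining 6)
4 → bin 8 (remaining 2)
11 → bin 9 (remaining 4)
Final bins: [11] [10] [8,3] [11] [10,3,2] [3,4] [11,3] [4,4,1,4] [11].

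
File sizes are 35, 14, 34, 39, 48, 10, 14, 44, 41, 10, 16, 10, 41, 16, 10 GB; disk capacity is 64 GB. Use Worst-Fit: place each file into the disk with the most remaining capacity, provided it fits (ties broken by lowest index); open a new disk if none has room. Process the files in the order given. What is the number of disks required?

7 disks

Put 35 GB in disk 1; 29 GB remain.
Put 14 GB in disk 1; 15 GB remain.
Put 34 GB in disk 2; 30 GB remain.
Put 39 GB in disk 3; 25 GB remain.
Put 48 GB in disk 4; 16 GB remain.
Put 10 GB in disk 2; 20 GB remain.
Put 14 GB in disk 3; 11 GB remain.
Put 44 GB in disk 5; 20 GB remain.
Put 41 GB in disk 6; 23 GB remain.
Put 10 GB in disk 6; 13 GB remain.
Put 16 GB in disk 2; 4 GB remain.
Put 10 GB in disk 5; 10 GB remain.
Put 41 GB in disk 7; 23 GB remain.
Put 16 GB in disk 7; 7 GB remain.
Put 10 GB in disk 4; 6 GB remain.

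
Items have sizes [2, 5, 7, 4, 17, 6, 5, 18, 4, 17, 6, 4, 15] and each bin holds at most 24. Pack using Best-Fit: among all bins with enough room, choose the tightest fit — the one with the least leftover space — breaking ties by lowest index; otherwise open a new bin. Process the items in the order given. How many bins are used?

Put 2 in bin 1; 22 remain.
Put 5 in bin 1; 17 remain.
Put 7 in bin 1; 10 remain.
Put 4 in bin 1; 6 remain.
Put 17 in bin 2; 7 remain.
Put 6 in bin 1; 0 remain.
Put 5 in bin 2; 2 remain.
Put 18 in bin 3; 6 remain.
Put 4 in bin 3; 2 remain.
Put 17 in bin 4; 7 remain.
Put 6 in bin 4; 1 remain.
Put 4 in bin 5; 20 remain.
Put 15 in bin 5; 5 remain.

5 bins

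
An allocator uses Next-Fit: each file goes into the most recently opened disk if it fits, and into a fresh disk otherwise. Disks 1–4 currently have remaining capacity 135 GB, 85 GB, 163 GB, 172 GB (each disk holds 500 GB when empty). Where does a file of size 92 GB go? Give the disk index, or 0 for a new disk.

4

Next-Fit only looks at disk 4, which has 172 GB free.
92 GB fits there.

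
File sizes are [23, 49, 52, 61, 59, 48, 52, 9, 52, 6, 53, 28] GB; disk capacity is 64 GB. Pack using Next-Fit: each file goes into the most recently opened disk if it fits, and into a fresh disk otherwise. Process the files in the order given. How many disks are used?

disk 1: place 23 GB, 41 GB left
disk 2: place 49 GB, 15 GB left
disk 3: place 52 GB, 12 GB left
disk 4: place 61 GB, 3 GB left
disk 5: place 59 GB, 5 GB left
disk 6: place 48 GB, 16 GB left
disk 7: place 52 GB, 12 GB left
disk 7: place 9 GB, 3 GB left
disk 8: place 52 GB, 12 GB left
disk 8: place 6 GB, 6 GB left
disk 9: place 53 GB, 11 GB left
disk 10: place 28 GB, 36 GB left
Final disks: [23] [49] [52] [61] [59] [48] [52,9] [52,6] [53] [28].

10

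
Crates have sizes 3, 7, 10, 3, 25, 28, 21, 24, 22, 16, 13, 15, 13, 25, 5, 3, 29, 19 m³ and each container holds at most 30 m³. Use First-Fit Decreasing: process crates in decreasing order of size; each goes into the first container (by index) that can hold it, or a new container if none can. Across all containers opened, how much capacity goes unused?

19

Sorted descending: 29, 28, 25, 25, 24, 22, 21, 19, 16, 15, 13, 13, 10, 7, 5, 3, 3, 3.
29 m³ → container 1 (remaining 1 m³)
28 m³ → container 2 (remaining 2 m³)
25 m³ → container 3 (remaining 5 m³)
25 m³ → container 4 (remaining 5 m³)
24 m³ → container 5 (remaining 6 m³)
22 m³ → container 6 (remaining 8 m³)
21 m³ → container 7 (remaining 9 m³)
19 m³ → container 8 (remaining 11 m³)
16 m³ → container 9 (remaining 14 m³)
15 m³ → container 10 (remaining 15 m³)
13 m³ → container 9 (remaining 1 m³)
13 m³ → container 10 (remaining 2 m³)
10 m³ → container 8 (remaining 1 m³)
7 m³ → container 6 (remaining 1 m³)
5 m³ → container 3 (remaining 0 m³)
3 m³ → container 4 (remaining 2 m³)
3 m³ → container 5 (remaining 3 m³)
3 m³ → container 5 (remaining 0 m³)
10 containers × 30 m³ = 300 m³; used 281 m³; unused 19 m³.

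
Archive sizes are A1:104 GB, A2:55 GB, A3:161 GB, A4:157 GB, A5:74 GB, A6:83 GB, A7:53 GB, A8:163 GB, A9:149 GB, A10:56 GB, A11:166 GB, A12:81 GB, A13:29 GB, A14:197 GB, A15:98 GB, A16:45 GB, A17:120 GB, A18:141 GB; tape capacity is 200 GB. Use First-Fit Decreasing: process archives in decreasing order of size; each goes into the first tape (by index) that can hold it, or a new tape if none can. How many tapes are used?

Sorted descending: 197, 166, 163, 161, 157, 149, 141, 120, 104, 98, 83, 81, 74, 56, 55, 53, 45, 29.
197 GB → tape 1 (remaining 3 GB)
166 GB → tape 2 (remaining 34 GB)
163 GB → tape 3 (remaining 37 GB)
161 GB → tape 4 (remaining 39 GB)
157 GB → tape 5 (remaining 43 GB)
149 GB → tape 6 (remaining 51 GB)
141 GB → tape 7 (remaining 59 GB)
120 GB → tape 8 (remaining 80 GB)
104 GB → tape 9 (remaining 96 GB)
98 GB → tape 10 (remaining 102 GB)
83 GB → tape 9 (remaining 13 GB)
81 GB → tape 10 (remaining 21 GB)
74 GB → tape 8 (remaining 6 GB)
56 GB → tape 7 (remaining 3 GB)
55 GB → tape 11 (remaining 145 GB)
53 GB → tape 11 (remaining 92 GB)
45 GB → tape 6 (remaining 6 GB)
29 GB → tape 2 (remaining 5 GB)

11 tapes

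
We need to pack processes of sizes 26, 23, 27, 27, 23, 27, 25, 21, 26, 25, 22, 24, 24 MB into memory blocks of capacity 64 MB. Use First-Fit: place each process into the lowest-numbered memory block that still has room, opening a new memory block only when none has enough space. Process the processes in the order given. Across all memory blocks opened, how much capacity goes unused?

Put 26 MB in memory block 1; 38 MB remain.
Put 23 MB in memory block 1; 15 MB remain.
Put 27 MB in memory block 2; 37 MB remain.
Put 27 MB in memory block 2; 10 MB remain.
Put 23 MB in memory block 3; 41 MB remain.
Put 27 MB in memory block 3; 14 MB remain.
Put 25 MB in memory block 4; 39 MB remain.
Put 21 MB in memory block 4; 18 MB remain.
Put 26 MB in memory block 5; 38 MB remain.
Put 25 MB in memory block 5; 13 MB remain.
Put 22 MB in memory block 6; 42 MB remain.
Put 24 MB in memory block 6; 18 MB remain.
Put 24 MB in memory block 7; 40 MB remain.
7 memory blocks × 64 MB = 448 MB; used 320 MB; unused 128 MB.

128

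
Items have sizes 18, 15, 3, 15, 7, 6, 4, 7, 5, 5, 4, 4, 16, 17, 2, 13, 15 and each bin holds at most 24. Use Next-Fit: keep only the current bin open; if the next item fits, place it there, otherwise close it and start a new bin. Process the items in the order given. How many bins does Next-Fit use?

Put 18 in bin 1; 6 remain.
Put 15 in bin 2; 9 remain.
Put 3 in bin 2; 6 remain.
Put 15 in bin 3; 9 remain.
Put 7 in bin 3; 2 remain.
Put 6 in bin 4; 18 remain.
Put 4 in bin 4; 14 remain.
Put 7 in bin 4; 7 remain.
Put 5 in bin 4; 2 remain.
Put 5 in bin 5; 19 remain.
Put 4 in bin 5; 15 remain.
Put 4 in bin 5; 11 remain.
Put 16 in bin 6; 8 remain.
Put 17 in bin 7; 7 remain.
Put 2 in bin 7; 5 remain.
Put 13 in bin 8; 11 remain.
Put 15 in bin 9; 9 remain.
Final bins: [18] [15,3] [15,7] [6,4,7,5] [5,4,4] [16] [17,2] [13] [15].

9 bins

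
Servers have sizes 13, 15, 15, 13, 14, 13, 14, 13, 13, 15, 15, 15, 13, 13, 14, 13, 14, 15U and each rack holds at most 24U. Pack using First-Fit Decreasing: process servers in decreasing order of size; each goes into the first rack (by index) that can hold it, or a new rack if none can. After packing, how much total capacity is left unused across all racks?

Sorted descending: 15, 15, 15, 15, 15, 15, 14, 14, 14, 14, 13, 13, 13, 13, 13, 13, 13, 13.
Put 15U in rack 1; 9U remain.
Put 15U in rack 2; 9U remain.
Put 15U in rack 3; 9U remain.
Put 15U in rack 4; 9U remain.
Put 15U in rack 5; 9U remain.
Put 15U in rack 6; 9U remain.
Put 14U in rack 7; 10U remain.
Put 14U in rack 8; 10U remain.
Put 14U in rack 9; 10U remain.
Put 14U in rack 10; 10U remain.
Put 13U in rack 11; 11U remain.
Put 13U in rack 12; 11U remain.
Put 13U in rack 13; 11U remain.
Put 13U in rack 14; 11U remain.
Put 13U in rack 15; 11U remain.
Put 13U in rack 16; 11U remain.
Put 13U in rack 17; 11U remain.
Put 13U in rack 18; 11U remain.
18 racks × 24U = 432U; used 250U; unused 182U.

182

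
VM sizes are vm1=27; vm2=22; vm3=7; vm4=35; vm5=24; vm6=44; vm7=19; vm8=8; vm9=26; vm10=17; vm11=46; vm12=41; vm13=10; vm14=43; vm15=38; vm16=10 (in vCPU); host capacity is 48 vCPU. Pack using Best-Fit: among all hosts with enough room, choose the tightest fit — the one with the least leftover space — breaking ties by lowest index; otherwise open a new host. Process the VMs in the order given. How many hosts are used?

10

Put vm1 (27 vCPU) in host 1; 21 vCPU remain.
Put vm2 (22 vCPU) in host 2; 26 vCPU remain.
Put vm3 (7 vCPU) in host 1; 14 vCPU remain.
Put vm4 (35 vCPU) in host 3; 13 vCPU remain.
Put vm5 (24 vCPU) in host 2; 2 vCPU remain.
Put vm6 (44 vCPU) in host 4; 4 vCPU remain.
Put vm7 (19 vCPU) in host 5; 29 vCPU remain.
Put vm8 (8 vCPU) in host 3; 5 vCPU remain.
Put vm9 (26 vCPU) in host 5; 3 vCPU remain.
Put vm10 (17 vCPU) in host 6; 31 vCPU remain.
Put vm11 (46 vCPU) in host 7; 2 vCPU remain.
Put vm12 (41 vCPU) in host 8; 7 vCPU remain.
Put vm13 (10 vCPU) in host 1; 4 vCPU remain.
Put vm14 (43 vCPU) in host 9; 5 vCPU remain.
Put vm15 (38 vCPU) in host 10; 10 vCPU remain.
Put vm16 (10 vCPU) in host 10; 0 vCPU remain.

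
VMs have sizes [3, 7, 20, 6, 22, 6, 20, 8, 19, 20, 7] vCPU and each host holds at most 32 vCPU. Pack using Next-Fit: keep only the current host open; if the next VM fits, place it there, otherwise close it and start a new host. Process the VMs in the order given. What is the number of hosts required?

5

3 vCPU → host 1 (remaining 29 vCPU)
7 vCPU → host 1 (remaining 22 vCPU)
20 vCPU → host 1 (remaining 2 vCPU)
6 vCPU → host 2 (remaining 26 vCPU)
22 vCPU → host 2 (remaining 4 vCPU)
6 vCPU → host 3 (remaining 26 vCPU)
20 vCPU → host 3 (remaining 6 vCPU)
8 vCPU → host 4 (remaining 24 vCPU)
19 vCPU → host 4 (remaining 5 vCPU)
20 vCPU → host 5 (remaining 12 vCPU)
7 vCPU → host 5 (remaining 5 vCPU)
Final hosts: [3,7,20] [6,22] [6,20] [8,19] [20,7].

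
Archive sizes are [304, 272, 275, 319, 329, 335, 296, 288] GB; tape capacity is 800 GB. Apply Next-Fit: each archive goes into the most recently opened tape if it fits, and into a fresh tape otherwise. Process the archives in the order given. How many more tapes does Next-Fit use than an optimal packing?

0

Next-Fit: [304,272] [275,319] [329,335] [296,288] → 4 tapes.
Total size 2418 GB; any packing needs at least ⌈2418/800⌉ = 4 tapes.
So 4 is already optimal.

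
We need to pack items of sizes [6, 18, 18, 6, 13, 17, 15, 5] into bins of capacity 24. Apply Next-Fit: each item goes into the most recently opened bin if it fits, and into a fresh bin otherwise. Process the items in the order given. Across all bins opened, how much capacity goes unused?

6 → bin 1 (remaining 18)
18 → bin 1 (remaining 0)
18 → bin 2 (remaining 6)
6 → bin 2 (remaining 0)
13 → bin 3 (remaining 11)
17 → bin 4 (remaining 7)
15 → bin 5 (remaining 9)
5 → bin 5 (remaining 4)
5 bins × 24 = 120; used 98; unused 22.

22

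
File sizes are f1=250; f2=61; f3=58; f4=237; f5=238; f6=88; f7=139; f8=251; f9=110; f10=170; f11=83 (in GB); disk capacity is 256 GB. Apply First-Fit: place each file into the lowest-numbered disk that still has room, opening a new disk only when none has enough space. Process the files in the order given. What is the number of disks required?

7

Put f1 (250 GB) in disk 1; 6 GB remain.
Put f2 (61 GB) in disk 2; 195 GB remain.
Put f3 (58 GB) in disk 2; 137 GB remain.
Put f4 (237 GB) in disk 3; 19 GB remain.
Put f5 (238 GB) in disk 4; 18 GB remain.
Put f6 (88 GB) in disk 2; 49 GB remain.
Put f7 (139 GB) in disk 5; 117 GB remain.
Put f8 (251 GB) in disk 6; 5 GB remain.
Put f9 (110 GB) in disk 5; 7 GB remain.
Put f10 (170 GB) in disk 7; 86 GB remain.
Put f11 (83 GB) in disk 7; 3 GB remain.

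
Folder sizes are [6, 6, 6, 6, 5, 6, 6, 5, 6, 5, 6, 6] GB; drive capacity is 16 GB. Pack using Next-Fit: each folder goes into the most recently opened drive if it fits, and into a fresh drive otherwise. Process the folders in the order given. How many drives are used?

6 drives

drive 1: place 6 GB, 10 GB left
drive 1: place 6 GB, 4 GB left
drive 2: place 6 GB, 10 GB left
drive 2: place 6 GB, 4 GB left
drive 3: place 5 GB, 11 GB left
drive 3: place 6 GB, 5 GB left
drive 4: place 6 GB, 10 GB left
drive 4: place 5 GB, 5 GB left
drive 5: place 6 GB, 10 GB left
drive 5: place 5 GB, 5 GB left
drive 6: place 6 GB, 10 GB left
drive 6: place 6 GB, 4 GB left
Final drives: [6,6] [6,6] [5,6] [6,5] [6,5] [6,6].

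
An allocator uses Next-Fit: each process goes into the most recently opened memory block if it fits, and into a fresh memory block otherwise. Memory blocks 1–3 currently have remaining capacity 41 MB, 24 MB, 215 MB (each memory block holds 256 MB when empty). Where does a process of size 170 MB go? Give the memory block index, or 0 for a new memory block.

3

Next-Fit only looks at memory block 3, which has 215 MB free.
170 MB fits there.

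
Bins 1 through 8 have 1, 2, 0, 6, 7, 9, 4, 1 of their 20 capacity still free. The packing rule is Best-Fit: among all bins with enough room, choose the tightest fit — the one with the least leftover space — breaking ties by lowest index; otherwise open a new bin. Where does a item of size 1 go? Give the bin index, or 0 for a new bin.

Bins with room: bin 1 (1), bin 2 (2), bin 4 (6), bin 5 (7), bin 6 (9), bin 7 (4), bin 8 (1).
Tightest fit is bin 1 with 1 free.

1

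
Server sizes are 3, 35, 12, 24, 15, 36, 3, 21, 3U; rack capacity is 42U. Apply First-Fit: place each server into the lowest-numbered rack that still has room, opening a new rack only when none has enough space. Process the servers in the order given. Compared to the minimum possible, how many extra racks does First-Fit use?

First-Fit: [3,35,3] [12,24,3] [15,21] [36] → 4 racks.
Total size 152U; any packing needs at least ⌈152/42⌉ = 4 racks.
So 4 is already optimal.

0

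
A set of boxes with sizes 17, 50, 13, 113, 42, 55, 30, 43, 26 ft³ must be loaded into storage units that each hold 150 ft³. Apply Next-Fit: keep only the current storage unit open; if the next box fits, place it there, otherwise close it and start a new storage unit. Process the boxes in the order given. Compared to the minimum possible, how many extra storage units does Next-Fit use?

1

Next-Fit: [17,50,13] [113] [42,55,30] [43,26] → 4 storage units.
Total size 389 ft³; any packing needs at least ⌈389/150⌉ = 3 storage units.
An optimal packing achieves that bound: [113,30] [55,50,43] [42,26,17,13] → 3 storage units.
Excess: 4 − 3 = 1.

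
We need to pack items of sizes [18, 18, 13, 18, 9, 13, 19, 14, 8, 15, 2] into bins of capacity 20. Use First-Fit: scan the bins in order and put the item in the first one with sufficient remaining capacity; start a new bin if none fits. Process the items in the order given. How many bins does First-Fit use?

9

Put 18 in bin 1; 2 remain.
Put 18 in bin 2; 2 remain.
Put 13 in bin 3; 7 remain.
Put 18 in bin 4; 2 remain.
Put 9 in bin 5; 11 remain.
Put 13 in bin 6; 7 remain.
Put 19 in bin 7; 1 remain.
Put 14 in bin 8; 6 remain.
Put 8 in bin 5; 3 remain.
Put 15 in bin 9; 5 remain.
Put 2 in bin 1; 0 remain.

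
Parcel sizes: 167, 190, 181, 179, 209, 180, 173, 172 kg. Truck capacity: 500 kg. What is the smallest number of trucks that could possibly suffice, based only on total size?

3

Total size = 167 + 190 + 181 + 179 + 209 + 180 + 173 + 172 = 1451 kg.
⌈1451 / 500⌉ = 3.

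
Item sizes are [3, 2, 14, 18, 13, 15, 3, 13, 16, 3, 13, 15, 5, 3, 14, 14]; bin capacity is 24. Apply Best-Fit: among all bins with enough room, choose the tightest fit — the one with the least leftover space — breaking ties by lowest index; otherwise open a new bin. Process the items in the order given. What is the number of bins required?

bin 1: place 3, 21 left
bin 1: place 2, 19 left
bin 1: place 14, 5 left
bin 2: place 18, 6 left
bin 3: place 13, 11 left
bin 4: place 15, 9 left
bin 1: place 3, 2 left
bin 5: place 13, 11 left
bin 6: place 16, 8 left
bin 2: place 3, 3 left
bin 7: place 13, 11 left
bin 8: place 15, 9 left
bin 6: place 5, 3 left
bin 2: place 3, 0 left
bin 9: place 14, 10 left
bin 10: place 14, 10 left
Final bins: [3,2,14,3] [18,3,3] [13] [15] [13] [16,5] [13] [15] [14] [14].

10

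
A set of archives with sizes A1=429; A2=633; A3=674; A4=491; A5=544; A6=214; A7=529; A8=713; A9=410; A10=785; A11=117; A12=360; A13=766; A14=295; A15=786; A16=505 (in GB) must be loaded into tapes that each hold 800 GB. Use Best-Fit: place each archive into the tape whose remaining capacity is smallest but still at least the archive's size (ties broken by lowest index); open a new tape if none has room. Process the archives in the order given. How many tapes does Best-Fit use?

tape 1: place A1 (429 GB), 371 GB left
tape 2: place A2 (633 GB), 167 GB left
tape 3: place A3 (674 GB), 126 GB left
tape 4: place A4 (491 GB), 309 GB left
tape 5: place A5 (544 GB), 256 GB left
tape 5: place A6 (214 GB), 42 GB left
tape 6: place A7 (529 GB), 271 GB left
tape 7: place A8 (713 GB), 87 GB left
tape 8: place A9 (410 GB), 390 GB left
tape 9: place A10 (785 GB), 15 GB left
tape 3: place A11 (117 GB), 9 GB left
tape 1: place A12 (360 GB), 11 GB left
tape 10: place A13 (766 GB), 34 GB left
tape 4: place A14 (295 GB), 14 GB left
tape 11: place A15 (786 GB), 14 GB left
tape 12: place A16 (505 GB), 295 GB left

12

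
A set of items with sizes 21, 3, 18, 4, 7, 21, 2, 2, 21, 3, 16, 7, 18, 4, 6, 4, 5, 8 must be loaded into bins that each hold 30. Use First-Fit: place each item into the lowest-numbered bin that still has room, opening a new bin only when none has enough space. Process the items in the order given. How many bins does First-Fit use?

Put 21 in bin 1; 9 remain.
Put 3 in bin 1; 6 remain.
Put 18 in bin 2; 12 remain.
Put 4 in bin 1; 2 remain.
Put 7 in bin 2; 5 remain.
Put 21 in bin 3; 9 remain.
Put 2 in bin 1; 0 remain.
Put 2 in bin 2; 3 remain.
Put 21 in bin 4; 9 remain.
Put 3 in bin 2; 0 remain.
Put 16 in bin 5; 14 remain.
Put 7 in bin 3; 2 remain.
Put 18 in bin 6; 12 remain.
Put 4 in bin 4; 5 remain.
Put 6 in bin 5; 8 remain.
Put 4 in bin 4; 1 remain.
Put 5 in bin 5; 3 remain.
Put 8 in bin 6; 4 remain.
Final bins: [21,3,4,2] [18,7,2,3] [21,7] [21,4,4] [16,6,5] [18,8].

6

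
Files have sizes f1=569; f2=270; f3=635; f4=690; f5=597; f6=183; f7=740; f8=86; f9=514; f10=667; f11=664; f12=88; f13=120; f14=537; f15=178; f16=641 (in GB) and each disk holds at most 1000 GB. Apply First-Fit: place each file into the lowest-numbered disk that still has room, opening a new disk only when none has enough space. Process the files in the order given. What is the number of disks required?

disk 1: place f1 (569 GB), 431 GB left
disk 1: place f2 (270 GB), 161 GB left
disk 2: place f3 (635 GB), 365 GB left
disk 3: place f4 (690 GB), 310 GB left
disk 4: place f5 (597 GB), 403 GB left
disk 2: place f6 (183 GB), 182 GB left
disk 5: place f7 (740 GB), 260 GB left
disk 1: place f8 (86 GB), 75 GB left
disk 6: place f9 (514 GB), 486 GB left
disk 7: place f10 (667 GB), 333 GB left
disk 8: place f11 (664 GB), 336 GB left
disk 2: place f12 (88 GB), 94 GB left
disk 3: place f13 (120 GB), 190 GB left
disk 9: place f14 (537 GB), 463 GB left
disk 3: place f15 (178 GB), 12 GB left
disk 10: place f16 (641 GB), 359 GB left

10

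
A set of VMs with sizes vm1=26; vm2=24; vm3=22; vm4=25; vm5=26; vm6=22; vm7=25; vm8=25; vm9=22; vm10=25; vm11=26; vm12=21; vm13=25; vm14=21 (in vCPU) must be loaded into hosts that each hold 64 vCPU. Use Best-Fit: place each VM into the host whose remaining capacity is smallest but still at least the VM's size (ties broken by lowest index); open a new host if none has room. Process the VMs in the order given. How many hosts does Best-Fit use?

7 hosts

vm1 (26 vCPU) → host 1 (remaining 38 vCPU)
vm2 (24 vCPU) → host 1 (remaining 14 vCPU)
vm3 (22 vCPU) → host 2 (remaining 42 vCPU)
vm4 (25 vCPU) → host 2 (remaining 17 vCPU)
vm5 (26 vCPU) → host 3 (remaining 38 vCPU)
vm6 (22 vCPU) → host 3 (remaining 16 vCPU)
vm7 (25 vCPU) → host 4 (remaining 39 vCPU)
vm8 (25 vCPU) → host 4 (remaining 14 vCPU)
vm9 (22 vCPU) → host 5 (remaining 42 vCPU)
vm10 (25 vCPU) → host 5 (remaining 17 vCPU)
vm11 (26 vCPU) → host 6 (remaining 38 vCPU)
vm12 (21 vCPU) → host 6 (remaining 17 vCPU)
vm13 (25 vCPU) → host 7 (remaining 39 vCPU)
vm14 (21 vCPU) → host 7 (remaining 18 vCPU)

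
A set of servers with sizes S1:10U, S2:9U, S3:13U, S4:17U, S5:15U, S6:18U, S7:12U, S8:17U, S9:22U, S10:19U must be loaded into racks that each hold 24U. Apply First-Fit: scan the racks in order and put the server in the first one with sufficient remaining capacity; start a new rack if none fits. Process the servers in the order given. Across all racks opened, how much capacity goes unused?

64

Put S1 (10U) in rack 1; 14U remain.
Put S2 (9U) in rack 1; 5U remain.
Put S3 (13U) in rack 2; 11U remain.
Put S4 (17U) in rack 3; 7U remain.
Put S5 (15U) in rack 4; 9U remain.
Put S6 (18U) in rack 5; 6U remain.
Put S7 (12U) in rack 6; 12U remain.
Put S8 (17U) in rack 7; 7U remain.
Put S9 (22U) in rack 8; 2U remain.
Put S10 (19U) in rack 9; 5U remain.
9 racks × 24U = 216U; used 152U; unused 64U.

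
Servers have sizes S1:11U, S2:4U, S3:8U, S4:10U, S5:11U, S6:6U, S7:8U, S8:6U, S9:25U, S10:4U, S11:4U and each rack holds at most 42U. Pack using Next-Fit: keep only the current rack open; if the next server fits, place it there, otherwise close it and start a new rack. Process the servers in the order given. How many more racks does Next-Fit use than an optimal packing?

Next-Fit: [11,4,8,10] [11,6,8,6] [25,4,4] → 3 racks.
Total size 97U; any packing needs at least ⌈97/42⌉ = 3 racks.
So 3 is already optimal.

0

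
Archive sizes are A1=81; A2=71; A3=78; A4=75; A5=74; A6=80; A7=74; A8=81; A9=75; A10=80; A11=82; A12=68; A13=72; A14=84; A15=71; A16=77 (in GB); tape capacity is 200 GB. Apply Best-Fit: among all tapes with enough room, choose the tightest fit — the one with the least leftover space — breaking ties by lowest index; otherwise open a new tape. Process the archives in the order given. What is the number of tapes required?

8 tapes

Put A1 (81 GB) in tape 1; 119 GB remain.
Put A2 (71 GB) in tape 1; 48 GB remain.
Put A3 (78 GB) in tape 2; 122 GB remain.
Put A4 (75 GB) in tape 2; 47 GB remain.
Put A5 (74 GB) in tape 3; 126 GB remain.
Put A6 (80 GB) in tape 3; 46 GB remain.
Put A7 (74 GB) in tape 4; 126 GB remain.
Put A8 (81 GB) in tape 4; 45 GB remain.
Put A9 (75 GB) in tape 5; 125 GB remain.
Put A10 (80 GB) in tape 5; 45 GB remain.
Put A11 (82 GB) in tape 6; 118 GB remain.
Put A12 (68 GB) in tape 6; 50 GB remain.
Put A13 (72 GB) in tape 7; 128 GB remain.
Put A14 (84 GB) in tape 7; 44 GB remain.
Put A15 (71 GB) in tape 8; 129 GB remain.
Put A16 (77 GB) in tape 8; 52 GB remain.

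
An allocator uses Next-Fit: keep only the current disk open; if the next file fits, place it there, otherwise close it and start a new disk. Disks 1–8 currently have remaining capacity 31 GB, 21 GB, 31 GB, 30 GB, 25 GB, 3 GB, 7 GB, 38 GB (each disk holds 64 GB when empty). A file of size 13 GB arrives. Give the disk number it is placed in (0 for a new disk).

Next-Fit only looks at disk 8, which has 38 GB free.
13 GB fits there.

8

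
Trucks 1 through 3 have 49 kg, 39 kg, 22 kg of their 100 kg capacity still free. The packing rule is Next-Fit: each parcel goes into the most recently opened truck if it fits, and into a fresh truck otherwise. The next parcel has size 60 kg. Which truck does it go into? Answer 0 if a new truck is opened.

Next-Fit only looks at truck 3, which has 22 kg free.
60 kg does not fit, so a new truck is opened.

0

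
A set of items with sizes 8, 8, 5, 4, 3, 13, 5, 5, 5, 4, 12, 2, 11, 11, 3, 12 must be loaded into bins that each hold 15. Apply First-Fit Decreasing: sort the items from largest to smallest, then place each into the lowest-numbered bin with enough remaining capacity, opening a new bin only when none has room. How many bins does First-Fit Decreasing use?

Sorted descending: 13, 12, 12, 11, 11, 8, 8, 5, 5, 5, 5, 4, 4, 3, 3, 2.
Put 13 in bin 1; 2 remain.
Put 12 in bin 2; 3 remain.
Put 12 in bin 3; 3 remain.
Put 11 in bin 4; 4 remain.
Put 11 in bin 5; 4 remain.
Put 8 in bin 6; 7 remain.
Put 8 in bin 7; 7 remain.
Put 5 in bin 6; 2 remain.
Put 5 in bin 7; 2 remain.
Put 5 in bin 8; 10 remain.
Put 5 in bin 8; 5 remain.
Put 4 in bin 4; 0 remain.
Put 4 in bin 5; 0 remain.
Put 3 in bin 2; 0 remain.
Put 3 in bin 3; 0 remain.
Put 2 in bin 1; 0 remain.

8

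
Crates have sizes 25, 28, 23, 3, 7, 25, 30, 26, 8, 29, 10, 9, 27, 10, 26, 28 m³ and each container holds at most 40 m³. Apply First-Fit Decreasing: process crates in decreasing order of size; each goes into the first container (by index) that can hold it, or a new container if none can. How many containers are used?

10 containers

Sorted descending: 30, 29, 28, 28, 27, 26, 26, 25, 25, 23, 10, 10, 9, 8, 7, 3.
Put 30 m³ in container 1; 10 m³ remain.
Put 29 m³ in container 2; 11 m³ remain.
Put 28 m³ in container 3; 12 m³ remain.
Put 28 m³ in container 4; 12 m³ remain.
Put 27 m³ in container 5; 13 m³ remain.
Put 26 m³ in container 6; 14 m³ remain.
Put 26 m³ in container 7; 14 m³ remain.
Put 25 m³ in container 8; 15 m³ remain.
Put 25 m³ in container 9; 15 m³ remain.
Put 23 m³ in container 10; 17 m³ remain.
Put 10 m³ in container 1; 0 m³ remain.
Put 10 m³ in container 2; 1 m³ remain.
Put 9 m³ in container 3; 3 m³ remain.
Put 8 m³ in container 4; 4 m³ remain.
Put 7 m³ in container 5; 6 m³ remain.
Put 3 m³ in container 3; 0 m³ remain.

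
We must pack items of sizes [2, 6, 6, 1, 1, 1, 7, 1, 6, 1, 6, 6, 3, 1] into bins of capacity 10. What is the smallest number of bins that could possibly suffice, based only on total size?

Total size = 2 + 6 + 6 + 1 + 1 + 1 + 7 + 1 + 6 + 1 + 6 + 6 + 3 + 1 = 48.
⌈48 / 10⌉ = 5.

5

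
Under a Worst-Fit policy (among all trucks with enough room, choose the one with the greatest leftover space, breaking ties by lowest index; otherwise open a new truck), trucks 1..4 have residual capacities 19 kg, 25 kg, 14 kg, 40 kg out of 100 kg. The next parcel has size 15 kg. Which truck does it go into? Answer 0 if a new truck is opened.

Trucks with room: truck 1 (19 kg), truck 2 (25 kg), truck 4 (40 kg).
Most room is truck 4 with 40 kg free.

4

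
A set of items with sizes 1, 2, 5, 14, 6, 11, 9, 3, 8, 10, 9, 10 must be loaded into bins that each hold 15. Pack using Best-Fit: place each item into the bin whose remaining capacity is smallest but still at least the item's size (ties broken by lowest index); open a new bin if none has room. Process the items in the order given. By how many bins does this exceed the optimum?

1

Best-Fit: [1,2,5,6] [14] [11,3] [9] [8] [10] [9] [10] → 8 bins.
7 items exceed 7.5 (half the capacity), and no two of those can share a bin, so at least 7 bins are needed.
An optimal packing achieves that bound: [14,1] [11,3] [10,5] [10,2] [9,6] [9] [8] → 7 bins.
Excess: 8 − 7 = 1.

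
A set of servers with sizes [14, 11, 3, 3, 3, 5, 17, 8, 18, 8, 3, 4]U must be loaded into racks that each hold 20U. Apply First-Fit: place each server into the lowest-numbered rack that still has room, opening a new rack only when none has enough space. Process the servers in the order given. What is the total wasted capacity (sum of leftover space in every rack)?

3

Put 14U in rack 1; 6U remain.
Put 11U in rack 2; 9U remain.
Put 3U in rack 1; 3U remain.
Put 3U in rack 1; 0U remain.
Put 3U in rack 2; 6U remain.
Put 5U in rack 2; 1U remain.
Put 17U in rack 3; 3U remain.
Put 8U in rack 4; 12U remain.
Put 18U in rack 5; 2U remain.
Put 8U in rack 4; 4U remain.
Put 3U in rack 3; 0U remain.
Put 4U in rack 4; 0U remain.
5 racks × 20U = 100U; used 97U; unused 3U.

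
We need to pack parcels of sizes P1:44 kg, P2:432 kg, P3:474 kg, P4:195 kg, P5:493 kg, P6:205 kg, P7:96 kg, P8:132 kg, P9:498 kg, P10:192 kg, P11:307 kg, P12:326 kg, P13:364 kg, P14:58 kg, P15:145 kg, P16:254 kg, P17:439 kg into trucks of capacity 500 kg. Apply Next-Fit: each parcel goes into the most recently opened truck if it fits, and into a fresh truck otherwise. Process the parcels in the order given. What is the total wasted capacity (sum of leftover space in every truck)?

846

Put P1 (44 kg) in truck 1; 456 kg remain.
Put P2 (432 kg) in truck 1; 24 kg remain.
Put P3 (474 kg) in truck 2; 26 kg remain.
Put P4 (195 kg) in truck 3; 305 kg remain.
Put P5 (493 kg) in truck 4; 7 kg remain.
Put P6 (205 kg) in truck 5; 295 kg remain.
Put P7 (96 kg) in truck 5; 199 kg remain.
Put P8 (132 kg) in truck 5; 67 kg remain.
Put P9 (498 kg) in truck 6; 2 kg remain.
Put P10 (192 kg) in truck 7; 308 kg remain.
Put P11 (307 kg) in truck 7; 1 kg remain.
Put P12 (326 kg) in truck 8; 174 kg remain.
Put P13 (364 kg) in truck 9; 136 kg remain.
Put P14 (58 kg) in truck 9; 78 kg remain.
Put P15 (145 kg) in truck 10; 355 kg remain.
Put P16 (254 kg) in truck 10; 101 kg remain.
Put P17 (439 kg) in truck 11; 61 kg remain.
11 trucks × 500 kg = 5500 kg; used 4654 kg; unused 846 kg.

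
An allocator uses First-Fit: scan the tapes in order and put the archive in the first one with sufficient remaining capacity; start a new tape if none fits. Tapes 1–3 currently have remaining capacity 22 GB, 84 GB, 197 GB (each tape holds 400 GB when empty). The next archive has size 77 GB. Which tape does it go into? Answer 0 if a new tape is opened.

2

Tapes with room: tape 2 (84 GB), tape 3 (197 GB).
The first with room is tape 2.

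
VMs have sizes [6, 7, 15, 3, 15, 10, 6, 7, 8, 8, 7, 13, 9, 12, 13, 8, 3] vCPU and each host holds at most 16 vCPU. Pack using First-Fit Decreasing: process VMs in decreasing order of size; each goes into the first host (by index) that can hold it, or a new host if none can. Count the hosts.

10

Sorted descending: 15, 15, 13, 13, 12, 10, 9, 8, 8, 8, 7, 7, 7, 6, 6, 3, 3.
15 vCPU → host 1 (remaining 1 vCPU)
15 vCPU → host 2 (remaining 1 vCPU)
13 vCPU → host 3 (remaining 3 vCPU)
13 vCPU → host 4 (remaining 3 vCPU)
12 vCPU → host 5 (remaining 4 vCPU)
10 vCPU → host 6 (remaining 6 vCPU)
9 vCPU → host 7 (remaining 7 vCPU)
8 vCPU → host 8 (remaining 8 vCPU)
8 vCPU → host 8 (remaining 0 vCPU)
8 vCPU → host 9 (remaining 8 vCPU)
7 vCPU → host 7 (remaining 0 vCPU)
7 vCPU → host 9 (remaining 1 vCPU)
7 vCPU → host 10 (remaining 9 vCPU)
6 vCPU → host 6 (remaining 0 vCPU)
6 vCPU → host 10 (remaining 3 vCPU)
3 vCPU → host 3 (remaining 0 vCPU)
3 vCPU → host 4 (remaining 0 vCPU)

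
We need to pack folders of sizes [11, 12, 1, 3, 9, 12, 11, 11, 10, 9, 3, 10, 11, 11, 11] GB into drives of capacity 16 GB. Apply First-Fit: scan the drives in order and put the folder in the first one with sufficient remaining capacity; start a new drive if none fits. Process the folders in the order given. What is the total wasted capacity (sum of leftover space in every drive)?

drive 1: place 11 GB, 5 GB left
drive 2: place 12 GB, 4 GB left
drive 1: place 1 GB, 4 GB left
drive 1: place 3 GB, 1 GB left
drive 3: place 9 GB, 7 GB left
drive 4: place 12 GB, 4 GB left
drive 5: place 11 GB, 5 GB left
drive 6: place 11 GB, 5 GB left
drive 7: place 10 GB, 6 GB left
drive 8: place 9 GB, 7 GB left
drive 2: place 3 GB, 1 GB left
drive 9: place 10 GB, 6 GB left
drive 10: place 11 GB, 5 GB left
drive 11: place 11 GB, 5 GB left
drive 12: place 11 GB, 5 GB left
12 drives × 16 GB = 192 GB; used 135 GB; unused 57 GB.

57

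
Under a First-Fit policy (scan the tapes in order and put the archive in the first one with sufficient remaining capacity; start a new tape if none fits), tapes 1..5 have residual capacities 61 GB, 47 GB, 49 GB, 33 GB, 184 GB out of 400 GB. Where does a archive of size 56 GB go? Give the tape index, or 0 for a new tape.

1

Tapes with room: tape 1 (61 GB), tape 5 (184 GB).
The first with room is tape 1.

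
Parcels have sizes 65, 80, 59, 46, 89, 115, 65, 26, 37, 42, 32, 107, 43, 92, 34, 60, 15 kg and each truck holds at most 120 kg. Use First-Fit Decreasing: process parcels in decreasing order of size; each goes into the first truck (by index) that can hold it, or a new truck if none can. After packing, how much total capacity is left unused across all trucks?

Sorted descending: 115, 107, 92, 89, 80, 65, 65, 60, 59, 46, 43, 42, 37, 34, 32, 26, 15.
Put 115 kg in truck 1; 5 kg remain.
Put 107 kg in truck 2; 13 kg remain.
Put 92 kg in truck 3; 28 kg remain.
Put 89 kg in truck 4; 31 kg remain.
Put 80 kg in truck 5; 40 kg remain.
Put 65 kg in truck 6; 55 kg remain.
Put 65 kg in truck 7; 55 kg remain.
Put 60 kg in truck 8; 60 kg remain.
Put 59 kg in truck 8; 1 kg remain.
Put 46 kg in truck 6; 9 kg remain.
Put 43 kg in truck 7; 12 kg remain.
Put 42 kg in truck 9; 78 kg remain.
Put 37 kg in truck 5; 3 kg remain.
Put 34 kg in truck 9; 44 kg remain.
Put 32 kg in truck 9; 12 kg remain.
Put 26 kg in truck 3; 2 kg remain.
Put 15 kg in truck 4; 16 kg remain.
9 trucks × 120 kg = 1080 kg; used 1007 kg; unused 73 kg.

73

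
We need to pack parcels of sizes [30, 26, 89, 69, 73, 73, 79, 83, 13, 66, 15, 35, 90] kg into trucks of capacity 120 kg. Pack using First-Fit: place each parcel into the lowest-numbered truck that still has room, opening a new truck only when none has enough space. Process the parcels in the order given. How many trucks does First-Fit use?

Put 30 kg in truck 1; 90 kg remain.
Put 26 kg in truck 1; 64 kg remain.
Put 89 kg in truck 2; 31 kg remain.
Put 69 kg in truck 3; 51 kg remain.
Put 73 kg in truck 4; 47 kg remain.
Put 73 kg in truck 5; 47 kg remain.
Put 79 kg in truck 6; 41 kg remain.
Put 83 kg in truck 7; 37 kg remain.
Put 13 kg in truck 1; 51 kg remain.
Put 66 kg in truck 8; 54 kg remain.
Put 15 kg in truck 1; 36 kg remain.
Put 35 kg in truck 1; 1 kg remain.
Put 90 kg in truck 9; 30 kg remain.
Final trucks: [30,26,13,15,35] [89] [69] [73] [73] [79] [83] [66] [90].

9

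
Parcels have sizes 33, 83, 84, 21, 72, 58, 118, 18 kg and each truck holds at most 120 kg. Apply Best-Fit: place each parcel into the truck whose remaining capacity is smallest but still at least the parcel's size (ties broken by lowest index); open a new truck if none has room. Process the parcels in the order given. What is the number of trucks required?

5

Put 33 kg in truck 1; 87 kg remain.
Put 83 kg in truck 1; 4 kg remain.
Put 84 kg in truck 2; 36 kg remain.
Put 21 kg in truck 2; 15 kg remain.
Put 72 kg in truck 3; 48 kg remain.
Put 58 kg in truck 4; 62 kg remain.
Put 118 kg in truck 5; 2 kg remain.
Put 18 kg in truck 3; 30 kg remain.
Final trucks: [33,83] [84,21] [72,18] [58] [118].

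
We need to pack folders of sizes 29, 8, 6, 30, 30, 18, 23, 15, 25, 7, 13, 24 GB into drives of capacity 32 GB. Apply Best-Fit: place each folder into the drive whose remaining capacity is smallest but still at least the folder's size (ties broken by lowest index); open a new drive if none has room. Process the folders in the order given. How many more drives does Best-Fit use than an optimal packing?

Best-Fit: [29] [8,6,18] [30] [30] [23] [15,13] [25,7] [24] → 8 drives.
Total size 228 GB; any packing needs at least ⌈228/32⌉ = 8 drives.
So 8 is already optimal.

0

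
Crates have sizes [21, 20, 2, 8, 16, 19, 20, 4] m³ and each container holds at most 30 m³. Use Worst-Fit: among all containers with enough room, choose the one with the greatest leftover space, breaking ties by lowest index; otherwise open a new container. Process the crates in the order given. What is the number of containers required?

5 containers

container 1: place 21 m³, 9 m³ left
container 2: place 20 m³, 10 m³ left
container 2: place 2 m³, 8 m³ left
container 1: place 8 m³, 1 m³ left
container 3: place 16 m³, 14 m³ left
container 4: place 19 m³, 11 m³ left
container 5: place 20 m³, 10 m³ left
container 3: place 4 m³, 10 m³ left
Final containers: [21,8] [20,2] [16,4] [19] [20].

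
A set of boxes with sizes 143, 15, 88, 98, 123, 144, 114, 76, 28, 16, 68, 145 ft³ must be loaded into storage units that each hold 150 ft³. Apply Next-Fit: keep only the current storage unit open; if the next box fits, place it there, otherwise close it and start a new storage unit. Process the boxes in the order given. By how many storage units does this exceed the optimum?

Next-Fit: [143] [15,88] [98] [123] [144] [114] [76,28,16] [68] [145] → 9 storage units.
Total size 1058 ft³; any packing needs at least ⌈1058/150⌉ = 8 storage units.
An optimal packing achieves that bound: [145] [144] [143] [123,16] [114,28] [98,15] [88] [76,68] → 8 storage units.
Excess: 9 − 8 = 1.

1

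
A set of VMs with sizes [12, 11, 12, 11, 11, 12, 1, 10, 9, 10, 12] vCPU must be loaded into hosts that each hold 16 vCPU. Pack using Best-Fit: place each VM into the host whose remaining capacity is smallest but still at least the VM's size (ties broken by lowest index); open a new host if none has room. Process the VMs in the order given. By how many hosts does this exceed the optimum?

0

Best-Fit: [12,1] [11] [12] [11] [11] [12] [10] [9] [10] [12] → 10 hosts.
10 VMs exceed 8 vCPU (half the capacity), and no two of those can share a host, so at least 10 hosts are needed.
So 10 is already optimal.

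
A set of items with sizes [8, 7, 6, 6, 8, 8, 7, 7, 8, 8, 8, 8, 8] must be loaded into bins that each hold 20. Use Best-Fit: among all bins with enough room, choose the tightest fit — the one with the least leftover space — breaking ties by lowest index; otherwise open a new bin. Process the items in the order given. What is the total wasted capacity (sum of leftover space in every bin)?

23

Put 8 in bin 1; 12 remain.
Put 7 in bin 1; 5 remain.
Put 6 in bin 2; 14 remain.
Put 6 in bin 2; 8 remain.
Put 8 in bin 2; 0 remain.
Put 8 in bin 3; 12 remain.
Put 7 in bin 3; 5 remain.
Put 7 in bin 4; 13 remain.
Put 8 in bin 4; 5 remain.
Put 8 in bin 5; 12 remain.
Put 8 in bin 5; 4 remain.
Put 8 in bin 6; 12 remain.
Put 8 in bin 6; 4 remain.
6 bins × 20 = 120; used 97; unused 23.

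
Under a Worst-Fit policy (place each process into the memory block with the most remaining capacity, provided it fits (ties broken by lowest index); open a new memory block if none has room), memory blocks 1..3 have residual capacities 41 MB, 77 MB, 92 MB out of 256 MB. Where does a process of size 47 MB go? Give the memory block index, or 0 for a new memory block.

3

Memory blocks with room: memory block 2 (77 MB), memory block 3 (92 MB).
Most room is memory block 3 with 92 MB free.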